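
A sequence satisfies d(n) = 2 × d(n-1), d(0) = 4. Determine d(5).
Computing step by step:
d(0) = 4
d(1) = 2 × 4 = 8
d(2) = 2 × 8 = 16
d(3) = 2 × 16 = 32
d(4) = 2 × 32 = 64
d(5) = 2 × 64 = 128

128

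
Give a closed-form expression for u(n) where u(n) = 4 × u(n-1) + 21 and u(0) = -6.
Recurrence: u(n) = 4 × u(n-1) + 21, initial: u(0) = -6.
Try u(n) = A·4ⁿ + C. Substituting: A·4ⁿ + C = 4(A·4ⁿ⁻¹ + C) + 21 = A·4ⁿ + 4C + 21, so C = 4C + 21, giving C = -7. Then u(0) = A - 7 = -6 gives A = 1.

u(n) = 4ⁿ - 7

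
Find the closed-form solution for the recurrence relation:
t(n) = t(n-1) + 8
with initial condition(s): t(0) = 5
Recurrence: t(n) = t(n-1) + 8, initial: t(0) = 5.
Each step adds 8, so t(n) = t(0) + 8n = 8n + 5.

t(n) = 8n + 5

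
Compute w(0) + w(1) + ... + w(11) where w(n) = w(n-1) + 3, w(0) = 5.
Computing the sequence terms: 5, 8, 11, 14, 17, 20, 23, 26, 29, 32, 35, 38
Adding these values together:

258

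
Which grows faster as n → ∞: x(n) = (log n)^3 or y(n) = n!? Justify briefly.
Comparing growth rates:
Growth-rate hierarchy: log n ≺ any polynomial ≺ any exponential cⁿ (c>1) ≺ n! ≺ nⁿ.
factorial dominates polylogarithmic (log n)^3 asymptotically.

y(n) grows faster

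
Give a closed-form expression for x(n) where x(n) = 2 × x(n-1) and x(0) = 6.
Recurrence: x(n) = 2 × x(n-1), initial: x(0) = 6.
Each term is 2 times the previous, so this is geometric with ratio 2. After n steps: x(n) = x(0)·2ⁿ = 6·2ⁿ.

x(n) = 6·2ⁿ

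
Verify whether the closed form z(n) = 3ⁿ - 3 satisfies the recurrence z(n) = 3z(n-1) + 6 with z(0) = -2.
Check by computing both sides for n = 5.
From the recurrence with z(0) = -2:
  z(0) = -2, z(1) = 0, z(2) = 6, z(3) = 24, z(4) = 78, z(5) = 240
  so the recurrence gives z(5) = 240.
From the proposed closed form z(n) = 3ⁿ - 3:
  z(5) = 240.
Both sides give 240 at n = 5, and the initial condition(s) match, so the closed form is consistent.

Yes, the closed form is correct.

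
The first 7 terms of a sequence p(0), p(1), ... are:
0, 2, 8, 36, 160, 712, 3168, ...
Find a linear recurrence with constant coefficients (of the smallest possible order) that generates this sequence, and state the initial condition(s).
Look for the lowest-order linear relation among consecutive terms.
Observation: p(n) - 4·p(n-1) - (2)·p(n-2) = 0 holds for the shown terms, and no order-1 relation p(n) = α·p(n-1) + β fits.
Check at n=3: 4·8 + (2)·2 = 36. ✓

p(n) = 4p(n-1) + 2p(n-2), p(0) = 0, p(1) = 2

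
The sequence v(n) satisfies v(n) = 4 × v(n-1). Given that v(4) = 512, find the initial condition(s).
In general v(n) = 4ⁿ · v(0). At n = 4: v(0) = v(4) / 4^4 = 512 / 256 = 2.

v(0) = 2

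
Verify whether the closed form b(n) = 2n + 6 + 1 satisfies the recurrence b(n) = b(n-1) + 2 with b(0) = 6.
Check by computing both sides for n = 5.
From the recurrence with b(0) = 6:
  b(0) = 6, b(1) = 8, b(2) = 10, b(3) = 12, b(4) = 14, b(5) = 16
  so the recurrence gives b(5) = 16.
From the proposed closed form b(n) = 2n + 6 + 1:
  b(5) = 17.
The recurrence gives 16 but the closed form gives 17, so the closed form does not satisfy the recurrence.

No, the closed form is incorrect.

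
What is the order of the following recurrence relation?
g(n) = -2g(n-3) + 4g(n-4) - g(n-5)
The order is the largest lag k for which g(n-k) appears. Here the deepest term is g(n-5), so the order is 5.

Order 5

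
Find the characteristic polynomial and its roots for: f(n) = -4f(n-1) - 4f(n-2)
Substitute f(n) = rⁿ and divide through by rⁿ⁻²: r² + 4r + 4 = 0
Factor: (r + 2)² = 0, so r = -2 (double root).
General solution: f(n) = (A + Bn)·(-2)ⁿ

Characteristic: r² + 4r + 4 = 0, Roots: r = -2 (double root)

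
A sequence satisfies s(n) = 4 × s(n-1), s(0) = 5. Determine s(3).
Computing step by step:
s(0) = 5
s(1) = 4 × 5 = 20
s(2) = 4 × 20 = 80
s(3) = 4 × 80 = 320

320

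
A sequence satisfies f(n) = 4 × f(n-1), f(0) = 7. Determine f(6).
Computing step by step:
f(0) = 7
f(1) = 4 × 7 = 28
f(2) = 4 × 28 = 112
f(3) = 4 × 112 = 448
f(4) = 4 × 448 = 1792
f(5) = 4 × 1792 = 7168
f(6) = 4 × 7168 = 28672

28672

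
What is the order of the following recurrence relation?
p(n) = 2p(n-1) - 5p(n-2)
The order is the largest lag k for which p(n-k) appears. Here the deepest term is p(n-2), so the order is 2.

Order 2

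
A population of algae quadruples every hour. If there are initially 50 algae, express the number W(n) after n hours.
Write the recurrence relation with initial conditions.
Each hour multiplies the count by 4, so the count after n hours depends only on the count after n-1 hours: W(n) = 4 × W(n-1). The starting count gives W(0) = 50.
Unrolling n times gives the closed form W(n) = 50 × 4ⁿ.

W(n) = 4 × W(n-1), W(0) = 50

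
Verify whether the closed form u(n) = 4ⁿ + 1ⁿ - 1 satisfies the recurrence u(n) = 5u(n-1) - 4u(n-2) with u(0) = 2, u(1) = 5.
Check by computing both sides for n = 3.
From the recurrence with u(0) = 2, u(1) = 5:
  u(0) = 2, u(1) = 5, u(2) = 17, u(3) = 65
  so the recurrence gives u(3) = 65.
From the proposed closed form u(n) = 4ⁿ + 1ⁿ - 1:
  u(3) = 64.
The recurrence gives 65 but the closed form gives 64, so the closed form does not satisfy the recurrence.

No, the closed form is incorrect.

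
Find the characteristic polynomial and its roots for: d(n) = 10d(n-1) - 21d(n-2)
Substitute d(n) = rⁿ and divide through by rⁿ⁻²: r² - 10r + 21 = 0
Factor: (r - 7)(r - 3) = 0, so r = 7, 3.
General solution: d(n) = A·7ⁿ + B·3ⁿ

Characteristic: r² - 10r + 21 = 0, Roots: r = 7, 3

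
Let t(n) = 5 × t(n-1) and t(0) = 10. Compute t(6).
Computing step by step:
t(0) = 10
t(1) = 5 × 10 = 50
t(2) = 5 × 50 = 250
t(3) = 5 × 250 = 1250
t(4) = 5 × 1250 = 6250
t(5) = 5 × 6250 = 31250
t(6) = 5 × 31250 = 156250

156250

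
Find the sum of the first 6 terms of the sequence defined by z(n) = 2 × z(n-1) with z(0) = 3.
Computing the sequence terms: 3, 6, 12, 24, 48, 96
Adding these values together:

189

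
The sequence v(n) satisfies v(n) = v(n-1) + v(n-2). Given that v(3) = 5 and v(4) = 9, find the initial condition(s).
Work backwards using v(k) = v(k+2) - v(k+1):
v(2) = v(4) - v(3) = 9 - 5 = 4
v(1) = v(3) - v(2) = 5 - 4 = 1
v(0) = v(2) - v(1) = 4 - 1 = 3

v(0) = 3, v(1) = 1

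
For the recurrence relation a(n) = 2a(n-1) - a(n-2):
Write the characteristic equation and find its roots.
Substitute a(n) = rⁿ and divide through by rⁿ⁻²: r² - 2r + 1 = 0
Factor: (r - 1)² = 0, so r = 1 (double root).
General solution: a(n) = (A + Bn)·1ⁿ

Characteristic: r² - 2r + 1 = 0, Roots: r = 1 (double root)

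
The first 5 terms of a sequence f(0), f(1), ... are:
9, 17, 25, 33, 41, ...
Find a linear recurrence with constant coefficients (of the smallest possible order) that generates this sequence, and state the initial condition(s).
Look for the lowest-order linear relation among consecutive terms.
Observation: consecutive differences are constant (= 8).
Check at n=2: 1·17 + 8 = 25. ✓

f(n) = f(n-1) + 8, f(0) = 9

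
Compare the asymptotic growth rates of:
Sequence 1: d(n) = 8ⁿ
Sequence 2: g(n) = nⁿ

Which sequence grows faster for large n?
Comparing growth rates:
Growth-rate hierarchy: log n ≺ any polynomial ≺ any exponential cⁿ (c>1) ≺ n! ≺ nⁿ.
super-exponential nⁿ dominates exponential base 8 asymptotically.

g(n) grows faster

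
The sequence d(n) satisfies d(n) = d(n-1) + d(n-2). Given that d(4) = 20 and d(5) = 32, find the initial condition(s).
Work backwards using d(k) = d(k+2) - d(k+1):
d(3) = d(5) - d(4) = 32 - 20 = 12
d(2) = d(4) - d(3) = 20 - 12 = 8
d(1) = d(3) - d(2) = 12 - 8 = 4
d(0) = d(2) - d(1) = 8 - 4 = 4

d(0) = 4, d(1) = 4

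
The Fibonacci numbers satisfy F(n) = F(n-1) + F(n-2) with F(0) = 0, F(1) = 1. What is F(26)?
Computing the sequence terms:
0, 1, 1, 2, 3, 5, 8, 13, 21, 34, 55, 89, 144, 233, 377, 610, 987, 1597, 2584, 4181, 6765, 10946, 17711, 28657, 46368, 75025, 121393

121393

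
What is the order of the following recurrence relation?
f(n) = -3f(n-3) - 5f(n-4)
The order is the largest lag k for which f(n-k) appears. Here the deepest term is f(n-4), so the order is 4.

Order 4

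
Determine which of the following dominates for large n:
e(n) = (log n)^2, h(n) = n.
Comparing growth rates:
Growth-rate hierarchy: log n ≺ any polynomial ≺ any exponential cⁿ (c>1) ≺ n! ≺ nⁿ.
polynomial degree 1 dominates polylogarithmic (log n)^2 asymptotically.

h(n) grows faster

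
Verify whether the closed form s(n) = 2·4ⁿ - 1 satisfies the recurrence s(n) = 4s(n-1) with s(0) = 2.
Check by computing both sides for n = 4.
From the recurrence with s(0) = 2:
  s(0) = 2, s(1) = 8, s(2) = 32, s(3) = 128, s(4) = 512
  so the recurrence gives s(4) = 512.
From the proposed closed form s(n) = 2·4ⁿ - 1:
  s(4) = 511.
The recurrence gives 512 but the closed form gives 511, so the closed form does not satisfy the recurrence.

No, the closed form is incorrect.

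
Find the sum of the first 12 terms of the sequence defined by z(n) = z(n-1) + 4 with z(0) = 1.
Computing the sequence terms: 1, 5, 9, 13, 17, 21, 25, 29, 33, 37, 41, 45
Adding these values together:

276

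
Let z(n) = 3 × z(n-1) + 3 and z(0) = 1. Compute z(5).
Computing step by step:
z(0) = 1
z(1) = 3 × 1 + 3 = 6
z(2) = 3 × 6 + 3 = 21
z(3) = 3 × 21 + 3 = 66
z(4) = 3 × 66 + 3 = 201
z(5) = 3 × 201 + 3 = 606

606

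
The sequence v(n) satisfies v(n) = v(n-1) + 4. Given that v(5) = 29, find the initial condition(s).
v(5) = v(0) + 5·4, so v(0) = 29 - 20 = 9.

v(0) = 9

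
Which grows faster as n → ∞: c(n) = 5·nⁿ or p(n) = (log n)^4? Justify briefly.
Comparing growth rates:
Growth-rate hierarchy: log n ≺ any polynomial ≺ any exponential cⁿ (c>1) ≺ n! ≺ nⁿ.
super-exponential nⁿ dominates polylogarithmic (log n)^4 asymptotically.

c(n) grows faster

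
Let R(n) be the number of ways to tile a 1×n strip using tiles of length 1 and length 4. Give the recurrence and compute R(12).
Condition on the last tile: it has length 1 (leaving a 1×(n-1) strip) or length 4 (leaving a 1×(n-4) strip), so R(n) = R(n-1) + R(n-4) (order-4 linear recurrence).
For 0 ≤ i < 4 only unit tiles fit, so R(i) = 1.
Iterating the recurrence: R(4) = 2, R(5) = 3, R(6) = 4, R(7) = 5, R(8) = 7, R(9) = 10, R(10) = 14, R(11) = 19, R(12) = 26.

R(n) = R(n-1) + R(n-4), with R(i) = 1 for 0 ≤ i < 4; R(12) = 26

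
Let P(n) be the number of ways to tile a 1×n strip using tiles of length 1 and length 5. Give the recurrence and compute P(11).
Condition on the last tile: it has length 1 (leaving a 1×(n-1) strip) or length 5 (leaving a 1×(n-5) strip), so P(n) = P(n-1) + P(n-5) (order-5 linear recurrence).
For 0 ≤ i < 5 only unit tiles fit, so P(i) = 1.
Iterating the recurrence: P(5) = 2, P(6) = 3, P(7) = 4, P(8) = 5, P(9) = 6, P(10) = 8, P(11) = 11.

P(n) = P(n-1) + P(n-5), with P(i) = 1 for 0 ≤ i < 5; P(11) = 11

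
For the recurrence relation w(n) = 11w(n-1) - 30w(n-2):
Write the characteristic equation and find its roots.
Substitute w(n) = rⁿ and divide through by rⁿ⁻²: r² - 11r + 30 = 0
Factor: (r - 5)(r - 6) = 0, so r = 5, 6.
General solution: w(n) = A·5ⁿ + B·6ⁿ

Characteristic: r² - 11r + 30 = 0, Roots: r = 5, 6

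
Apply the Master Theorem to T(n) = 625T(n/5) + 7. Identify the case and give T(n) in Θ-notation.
Master Theorem template: T(n) = a·T(n/b) + f(n).
Here: a=625, b=5, f(n)=7
Compute log_b(a) = log_5(625) = 4.
f(n) = 7 = O(n^(4-ε)) with ε = 4. Case 1: T(n) = Θ(n^log_b(a)) = Θ(n^4).

Case 1: T(n) = Θ(n^4)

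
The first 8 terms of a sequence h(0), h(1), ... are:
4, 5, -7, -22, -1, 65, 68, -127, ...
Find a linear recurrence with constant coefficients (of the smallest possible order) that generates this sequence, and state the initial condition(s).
Look for the lowest-order linear relation among consecutive terms.
Observation: h(n) - 1·h(n-1) - (-3)·h(n-2) = 0 holds for the shown terms, and no order-1 relation h(n) = α·h(n-1) + β fits.
Check at n=3: 1·-7 + (-3)·5 = -22. ✓

h(n) = h(n-1) - 3h(n-2), h(0) = 4, h(1) = 5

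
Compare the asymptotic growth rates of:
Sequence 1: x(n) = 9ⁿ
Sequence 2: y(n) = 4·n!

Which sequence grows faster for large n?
Comparing growth rates:
Growth-rate hierarchy: log n ≺ any polynomial ≺ any exponential cⁿ (c>1) ≺ n! ≺ nⁿ.
factorial dominates exponential base 9 asymptotically.

y(n) grows faster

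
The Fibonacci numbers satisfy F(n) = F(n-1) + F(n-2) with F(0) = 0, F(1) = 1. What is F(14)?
Computing the sequence terms:
0, 1, 1, 2, 3, 5, 8, 13, 21, 34, 55, 89, 144, 233, 377

377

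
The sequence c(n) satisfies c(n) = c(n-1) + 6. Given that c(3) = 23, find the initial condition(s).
c(3) = c(0) + 3·6, so c(0) = 23 - 18 = 5.

c(0) = 5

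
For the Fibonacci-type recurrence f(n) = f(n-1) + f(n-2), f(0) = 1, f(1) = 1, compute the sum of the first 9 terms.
Computing the sequence terms: 1, 1, 2, 3, 5, 8, 13, 21, 34
Adding these values together:

88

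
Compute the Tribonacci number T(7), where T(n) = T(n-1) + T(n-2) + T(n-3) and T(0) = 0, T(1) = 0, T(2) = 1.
Computing the sequence terms:
0, 0, 1, 1, 2, 4, 7, 13

13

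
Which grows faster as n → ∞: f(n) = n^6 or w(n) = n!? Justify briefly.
Comparing growth rates:
Growth-rate hierarchy: log n ≺ any polynomial ≺ any exponential cⁿ (c>1) ≺ n! ≺ nⁿ.
factorial dominates polynomial degree 6 asymptotically.

w(n) grows faster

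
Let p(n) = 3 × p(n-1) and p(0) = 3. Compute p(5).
Computing step by step:
p(0) = 3
p(1) = 3 × 3 = 9
p(2) = 3 × 9 = 27
p(3) = 3 × 27 = 81
p(4) = 3 × 81 = 243
p(5) = 3 × 243 = 729

729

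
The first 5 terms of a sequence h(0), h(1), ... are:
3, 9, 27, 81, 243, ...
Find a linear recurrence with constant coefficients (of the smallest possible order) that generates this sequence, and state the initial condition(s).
Look for the lowest-order linear relation among consecutive terms.
Observation: each term is 3× the previous.
Check at n=2: 3·9 = 27. ✓

h(n) = 3 × h(n-1), h(0) = 3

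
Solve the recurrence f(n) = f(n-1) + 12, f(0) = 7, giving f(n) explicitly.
Recurrence: f(n) = f(n-1) + 12, initial: f(0) = 7.
Each step adds 12, so f(n) = f(0) + 12n = 12n + 7.

f(n) = 12n + 7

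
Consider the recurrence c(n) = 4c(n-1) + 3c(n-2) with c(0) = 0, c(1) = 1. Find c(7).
Computing the sequence terms:
0, 1, 4, 19, 88, 409, 1900, 8827

8827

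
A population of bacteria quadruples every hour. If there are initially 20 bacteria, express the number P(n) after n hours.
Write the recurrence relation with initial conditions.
Each hour multiplies the count by 4, so the count after n hours depends only on the count after n-1 hours: P(n) = 4 × P(n-1). The starting count gives P(0) = 20.
Unrolling n times gives the closed form P(n) = 20 × 4ⁿ.

P(n) = 4 × P(n-1), P(0) = 20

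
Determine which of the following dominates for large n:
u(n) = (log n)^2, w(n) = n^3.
Comparing growth rates:
Growth-rate hierarchy: log n ≺ any polynomial ≺ any exponential cⁿ (c>1) ≺ n! ≺ nⁿ.
polynomial degree 3 dominates polylogarithmic (log n)^2 asymptotically.

w(n) grows faster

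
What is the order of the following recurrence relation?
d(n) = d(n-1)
The order is the largest lag k for which d(n-k) appears. Here the deepest term is d(n-1), so the order is 1.

Order 1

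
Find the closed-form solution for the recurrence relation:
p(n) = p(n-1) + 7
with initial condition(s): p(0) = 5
Recurrence: p(n) = p(n-1) + 7, initial: p(0) = 5.
Each step adds 7, so p(n) = p(0) + 7n = 7n + 5.

p(n) = 7n + 5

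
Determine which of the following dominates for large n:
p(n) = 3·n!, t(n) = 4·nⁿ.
Comparing growth rates:
Growth-rate hierarchy: log n ≺ any polynomial ≺ any exponential cⁿ (c>1) ≺ n! ≺ nⁿ.
super-exponential nⁿ dominates factorial asymptotically.

t(n) grows faster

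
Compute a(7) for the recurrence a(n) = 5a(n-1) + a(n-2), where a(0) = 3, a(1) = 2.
Computing the sequence terms:
3, 2, 13, 67, 348, 1807, 9383, 48722

48722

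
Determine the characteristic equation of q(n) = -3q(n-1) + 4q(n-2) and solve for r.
Substitute q(n) = rⁿ and divide through by rⁿ⁻²: r² + 3r - 4 = 0
Factor: (r + 4)(r - 1) = 0, so r = -4, 1.
General solution: q(n) = A·(-4)ⁿ + B·1ⁿ

Characteristic: r² + 3r - 4 = 0, Roots: r = -4, 1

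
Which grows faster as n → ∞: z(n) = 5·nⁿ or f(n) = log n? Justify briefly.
Comparing growth rates:
Growth-rate hierarchy: log n ≺ any polynomial ≺ any exponential cⁿ (c>1) ≺ n! ≺ nⁿ.
super-exponential nⁿ dominates logarithmic asymptotically.

z(n) grows faster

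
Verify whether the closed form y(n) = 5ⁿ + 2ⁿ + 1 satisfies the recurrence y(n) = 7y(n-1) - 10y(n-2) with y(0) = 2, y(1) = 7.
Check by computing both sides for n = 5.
From the recurrence with y(0) = 2, y(1) = 7:
  y(0) = 2, y(1) = 7, y(2) = 29, y(3) = 133, y(4) = 641, y(5) = 3157
  so the recurrence gives y(5) = 3157.
From the proposed closed form y(n) = 5ⁿ + 2ⁿ + 1:
  y(5) = 3158.
The recurrence gives 3157 but the closed form gives 3158, so the closed form does not satisfy the recurrence.

No, the closed form is incorrect.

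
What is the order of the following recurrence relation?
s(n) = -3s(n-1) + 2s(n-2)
The order is the largest lag k for which s(n-k) appears. Here the deepest term is s(n-2), so the order is 2.

Order 2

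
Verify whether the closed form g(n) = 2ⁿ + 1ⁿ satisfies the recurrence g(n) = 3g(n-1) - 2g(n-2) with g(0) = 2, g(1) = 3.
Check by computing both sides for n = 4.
From the recurrence with g(0) = 2, g(1) = 3:
  g(0) = 2, g(1) = 3, g(2) = 5, g(3) = 9, g(4) = 17
  so the recurrence gives g(4) = 17.
From the proposed closed form g(n) = 2ⁿ + 1ⁿ:
  g(4) = 17.
Both sides give 17 at n = 4, and the initial condition(s) match, so the closed form is consistent.

Yes, the closed form is correct.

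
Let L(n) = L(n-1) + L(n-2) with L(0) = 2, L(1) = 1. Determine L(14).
Computing the sequence terms:
2, 1, 3, 4, 7, 11, 18, 29, 47, 76, 123, 199, 322, 521, 843

843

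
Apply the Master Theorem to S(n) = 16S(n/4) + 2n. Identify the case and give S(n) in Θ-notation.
Master Theorem template: S(n) = a·S(n/b) + f(n).
Here: a=16, b=4, f(n)=2n
Compute log_b(a) = log_4(16) = 2.
f(n) = 2n = O(n^(2-ε)) with ε = 1. Case 1: S(n) = Θ(n^log_b(a)) = Θ(n^2).

Case 1: S(n) = Θ(n^2)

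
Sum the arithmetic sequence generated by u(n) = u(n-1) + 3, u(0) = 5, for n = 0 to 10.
Computing the sequence terms: 5, 8, 11, 14, 17, 20, 23, 26, 29, 32, 35
Adding these values together:

220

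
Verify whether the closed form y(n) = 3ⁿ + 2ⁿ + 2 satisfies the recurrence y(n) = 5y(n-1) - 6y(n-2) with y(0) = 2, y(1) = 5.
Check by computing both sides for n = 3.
From the recurrence with y(0) = 2, y(1) = 5:
  y(0) = 2, y(1) = 5, y(2) = 13, y(3) = 35
  so the recurrence gives y(3) = 35.
From the proposed closed form y(n) = 3ⁿ + 2ⁿ + 2:
  y(3) = 37.
The recurrence gives 35 but the closed form gives 37, so the closed form does not satisfy the recurrence.

No, the closed form is incorrect.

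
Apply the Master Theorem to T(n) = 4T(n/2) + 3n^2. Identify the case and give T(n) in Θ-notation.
Master Theorem template: T(n) = a·T(n/b) + f(n).
Here: a=4, b=2, f(n)=3n^2
Compute log_b(a) = log_2(4) = 2.
f(n) = 3n^2 = Θ(n^2). Case 2: T(n) = Θ(n^2 log n).

Case 2: T(n) = Θ(n^2 log n)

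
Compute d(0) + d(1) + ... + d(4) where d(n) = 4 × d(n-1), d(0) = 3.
Computing the sequence terms: 3, 12, 48, 192, 768
Adding these values together:

1023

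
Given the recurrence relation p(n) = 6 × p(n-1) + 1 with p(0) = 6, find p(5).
Computing step by step:
p(0) = 6
p(1) = 6 × 6 + 1 = 37
p(2) = 6 × 37 + 1 = 223
p(3) = 6 × 223 + 1 = 1339
p(4) = 6 × 1339 + 1 = 8035
p(5) = 6 × 8035 + 1 = 48211

48211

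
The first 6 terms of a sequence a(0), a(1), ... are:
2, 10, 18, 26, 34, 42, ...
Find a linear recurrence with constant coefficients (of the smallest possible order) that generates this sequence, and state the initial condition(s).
Look for the lowest-order linear relation among consecutive terms.
Observation: consecutive differences are constant (= 8).
Check at n=2: 1·10 + 8 = 18. ✓

a(n) = a(n-1) + 8, a(0) = 2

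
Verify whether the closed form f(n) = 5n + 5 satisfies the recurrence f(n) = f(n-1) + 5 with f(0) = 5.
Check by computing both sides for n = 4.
From the recurrence with f(0) = 5:
  f(0) = 5, f(1) = 10, f(2) = 15, f(3) = 20, f(4) = 25
  so the recurrence gives f(4) = 25.
From the proposed closed form f(n) = 5n + 5:
  f(4) = 25.
Both sides give 25 at n = 4, and the initial condition(s) match, so the closed form is consistent.

Yes, the closed form is correct.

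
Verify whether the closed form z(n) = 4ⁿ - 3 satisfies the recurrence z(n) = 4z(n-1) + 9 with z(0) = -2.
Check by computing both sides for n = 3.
From the recurrence with z(0) = -2:
  z(0) = -2, z(1) = 1, z(2) = 13, z(3) = 61
  so the recurrence gives z(3) = 61.
From the proposed closed form z(n) = 4ⁿ - 3:
  z(3) = 61.
Both sides give 61 at n = 3, and the initial condition(s) match, so the closed form is consistent.

Yes, the closed form is correct.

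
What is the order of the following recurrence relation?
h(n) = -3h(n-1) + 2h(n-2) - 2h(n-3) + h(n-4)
The order is the largest lag k for which h(n-k) appears. Here the deepest term is h(n-4), so the order is 4.

Order 4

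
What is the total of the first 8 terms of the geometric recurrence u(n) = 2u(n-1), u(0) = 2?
Computing the sequence terms: 2, 4, 8, 16, 32, 64, 128, 256
Adding these values together:

510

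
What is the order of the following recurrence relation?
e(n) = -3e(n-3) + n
The order is the largest lag k for which e(n-k) appears. Here the deepest term is e(n-3) (the n term is non-homogeneous and does not affect the order), so the order is 3.

Order 3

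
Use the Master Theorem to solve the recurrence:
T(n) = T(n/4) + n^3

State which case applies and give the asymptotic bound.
Master Theorem template: T(n) = a·T(n/b) + f(n).
Here: a=1, b=4, f(n)=n^3
Compute log_b(a) = log_4(1) = 0.
f(n) = n^3 = Ω(n^(0+ε)) with ε = 3, and the regularity condition holds (a·f(n/b) = (a/b^3)·f(n) with a/b^3 = 4^-3 < 1). Case 3: T(n) = Θ(f(n)) = Θ(n^3).

Case 3: T(n) = Θ(n^3)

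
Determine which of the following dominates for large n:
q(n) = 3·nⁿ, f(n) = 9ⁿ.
Comparing growth rates:
Growth-rate hierarchy: log n ≺ any polynomial ≺ any exponential cⁿ (c>1) ≺ n! ≺ nⁿ.
super-exponential nⁿ dominates exponential base 9 asymptotically.

q(n) grows faster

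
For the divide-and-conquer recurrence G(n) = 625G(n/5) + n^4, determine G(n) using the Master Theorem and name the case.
Master Theorem template: G(n) = a·G(n/b) + f(n).
Here: a=625, b=5, f(n)=n^4
Compute log_b(a) = log_5(625) = 4.
f(n) = n^4 = Θ(n^4). Case 2: G(n) = Θ(n^4 log n).

Case 2: G(n) = Θ(n^4 log n)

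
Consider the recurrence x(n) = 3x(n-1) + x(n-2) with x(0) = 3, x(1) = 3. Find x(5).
Computing the sequence terms:
3, 3, 12, 39, 129, 426

426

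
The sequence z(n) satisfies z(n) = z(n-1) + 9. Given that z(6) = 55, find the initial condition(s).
z(6) = z(0) + 6·9, so z(0) = 55 - 54 = 1.

z(0) = 1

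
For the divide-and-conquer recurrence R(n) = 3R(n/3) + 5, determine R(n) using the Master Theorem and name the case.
Master Theorem template: R(n) = a·R(n/b) + f(n).
Here: a=3, b=3, f(n)=5
Compute log_b(a) = log_3(3) = 1.
f(n) = 5 = O(n^(1-ε)) with ε = 1. Case 1: R(n) = Θ(n^log_b(a)) = Θ(n).

Case 1: R(n) = Θ(n)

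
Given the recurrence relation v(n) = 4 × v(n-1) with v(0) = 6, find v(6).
Computing step by step:
v(0) = 6
v(1) = 4 × 6 = 24
v(2) = 4 × 24 = 96
v(3) = 4 × 96 = 384
v(4) = 4 × 384 = 1536
v(5) = 4 × 1536 = 6144
v(6) = 4 × 6144 = 24576

24576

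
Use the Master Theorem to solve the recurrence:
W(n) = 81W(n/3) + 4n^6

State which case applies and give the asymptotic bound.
Master Theorem template: W(n) = a·W(n/b) + f(n).
Here: a=81, b=3, f(n)=4n^6
Compute log_b(a) = log_3(81) = 4.
f(n) = 4n^6 = Ω(n^(4+ε)) with ε = 2, and the regularity condition holds (a·f(n/b) = (a/b^6)·f(n) with a/b^6 = 3^-2 < 1). Case 3: W(n) = Θ(f(n)) = Θ(n^6).

Case 3: W(n) = Θ(n^6)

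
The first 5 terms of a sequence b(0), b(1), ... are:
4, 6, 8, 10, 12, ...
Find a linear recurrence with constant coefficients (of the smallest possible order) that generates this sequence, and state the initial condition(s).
Look for the lowest-order linear relation among consecutive terms.
Observation: consecutive differences are constant (= 2).
Check at n=2: 1·6 + 2 = 8. ✓

b(n) = b(n-1) + 2, b(0) = 4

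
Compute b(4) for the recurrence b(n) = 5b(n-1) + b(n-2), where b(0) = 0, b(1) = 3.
Computing the sequence terms:
0, 3, 15, 78, 405

405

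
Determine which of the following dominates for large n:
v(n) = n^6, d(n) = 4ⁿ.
Comparing growth rates:
Growth-rate hierarchy: log n ≺ any polynomial ≺ any exponential cⁿ (c>1) ≺ n! ≺ nⁿ.
exponential base 4 dominates polynomial degree 6 asymptotically.

d(n) grows faster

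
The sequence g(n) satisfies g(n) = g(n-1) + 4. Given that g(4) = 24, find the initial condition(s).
g(4) = g(0) + 4·4, so g(0) = 24 - 16 = 8.

g(0) = 8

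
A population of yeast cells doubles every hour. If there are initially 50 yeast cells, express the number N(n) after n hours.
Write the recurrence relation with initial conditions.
Each hour multiplies the count by 2, so the count after n hours depends only on the count after n-1 hours: N(n) = 2 × N(n-1). The starting count gives N(0) = 50.
Unrolling n times gives the closed form N(n) = 50 × 2ⁿ.

N(n) = 2 × N(n-1), N(0) = 50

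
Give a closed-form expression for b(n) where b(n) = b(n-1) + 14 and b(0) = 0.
Recurrence: b(n) = b(n-1) + 14, initial: b(0) = 0.
Each step adds 14, so b(n) = b(0) + 14n = 14n.

b(n) = 14n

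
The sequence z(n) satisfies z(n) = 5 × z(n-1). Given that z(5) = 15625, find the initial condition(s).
In general z(n) = 5ⁿ · z(0). At n = 5: z(0) = z(5) / 5^5 = 15625 / 3125 = 5.

z(0) = 5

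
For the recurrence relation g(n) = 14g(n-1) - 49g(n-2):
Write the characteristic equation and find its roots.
Substitute g(n) = rⁿ and divide through by rⁿ⁻²: r² - 14r + 49 = 0
Factor: (r - 7)² = 0, so r = 7 (double root).
General solution: g(n) = (A + Bn)·7ⁿ

Characteristic: r² - 14r + 49 = 0, Roots: r = 7 (double root)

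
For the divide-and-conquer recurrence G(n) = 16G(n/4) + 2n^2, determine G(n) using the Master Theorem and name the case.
Master Theorem template: G(n) = a·G(n/b) + f(n).
Here: a=16, b=4, f(n)=2n^2
Compute log_b(a) = log_4(16) = 2.
f(n) = 2n^2 = Θ(n^2). Case 2: G(n) = Θ(n^2 log n).

Case 2: G(n) = Θ(n^2 log n)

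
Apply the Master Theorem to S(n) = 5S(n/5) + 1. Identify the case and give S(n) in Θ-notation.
Master Theorem template: S(n) = a·S(n/b) + f(n).
Here: a=5, b=5, f(n)=1
Compute log_b(a) = log_5(5) = 1.
f(n) = 1 = O(n^(1-ε)) with ε = 1. Case 1: S(n) = Θ(n^log_b(a)) = Θ(n).

Case 1: S(n) = Θ(n)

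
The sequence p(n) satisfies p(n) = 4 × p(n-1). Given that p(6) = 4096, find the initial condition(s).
In general p(n) = 4ⁿ · p(0). At n = 6: p(0) = p(6) / 4^6 = 4096 / 4096 = 1.

p(0) = 1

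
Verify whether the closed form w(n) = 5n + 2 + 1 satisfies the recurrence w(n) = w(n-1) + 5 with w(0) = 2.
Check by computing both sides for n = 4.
From the recurrence with w(0) = 2:
  w(0) = 2, w(1) = 7, w(2) = 12, w(3) = 17, w(4) = 22
  so the recurrence gives w(4) = 22.
From the proposed closed form w(n) = 5n + 2 + 1:
  w(4) = 23.
The recurrence gives 22 but the closed form gives 23, so the closed form does not satisfy the recurrence.

No, the closed form is incorrect.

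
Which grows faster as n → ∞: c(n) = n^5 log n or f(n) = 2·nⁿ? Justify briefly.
Comparing growth rates:
Growth-rate hierarchy: log n ≺ any polynomial ≺ any exponential cⁿ (c>1) ≺ n! ≺ nⁿ.
super-exponential nⁿ dominates polynomial degree 5 (with log factor) asymptotically.

f(n) grows faster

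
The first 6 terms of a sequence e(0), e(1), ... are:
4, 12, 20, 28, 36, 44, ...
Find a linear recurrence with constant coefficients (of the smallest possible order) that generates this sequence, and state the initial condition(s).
Look for the lowest-order linear relation among consecutive terms.
Observation: consecutive differences are constant (= 8).
Check at n=2: 1·12 + 8 = 20. ✓

e(n) = e(n-1) + 8, e(0) = 4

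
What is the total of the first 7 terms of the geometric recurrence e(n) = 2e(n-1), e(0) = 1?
Computing the sequence terms: 1, 2, 4, 8, 16, 32, 64
Adding these values together:

127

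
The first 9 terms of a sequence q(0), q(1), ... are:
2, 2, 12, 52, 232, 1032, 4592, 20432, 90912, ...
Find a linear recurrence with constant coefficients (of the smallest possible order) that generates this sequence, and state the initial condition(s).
Look for the lowest-order linear relation among consecutive terms.
Observation: q(n) - 4·q(n-1) - (2)·q(n-2) = 0 holds for the shown terms, and no order-1 relation q(n) = α·q(n-1) + β fits.
Check at n=3: 4·12 + (2)·2 = 52. ✓

q(n) = 4q(n-1) + 2q(n-2), q(0) = 2, q(1) = 2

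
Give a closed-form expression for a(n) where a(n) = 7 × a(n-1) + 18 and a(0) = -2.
Recurrence: a(n) = 7 × a(n-1) + 18, initial: a(0) = -2.
Try a(n) = A·7ⁿ + C. Substituting: A·7ⁿ + C = 7(A·7ⁿ⁻¹ + C) + 18 = A·7ⁿ + 7C + 18, so C = 7C + 18, giving C = -3. Then a(0) = A - 3 = -2 gives A = 1.

a(n) = 7ⁿ - 3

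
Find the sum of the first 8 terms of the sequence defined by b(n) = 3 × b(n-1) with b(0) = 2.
Computing the sequence terms: 2, 6, 18, 54, 162, 486, 1458, 4374
Adding these values together:

6560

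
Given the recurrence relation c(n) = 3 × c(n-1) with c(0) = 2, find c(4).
Computing step by step:
c(0) = 2
c(1) = 3 × 2 = 6
c(2) = 3 × 6 = 18
c(3) = 3 × 18 = 54
c(4) = 3 × 54 = 162

162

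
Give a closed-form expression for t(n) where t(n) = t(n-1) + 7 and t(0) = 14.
Recurrence: t(n) = t(n-1) + 7, initial: t(0) = 14.
Each step adds 7, so t(n) = t(0) + 7n = 7n + 14.

t(n) = 7n + 14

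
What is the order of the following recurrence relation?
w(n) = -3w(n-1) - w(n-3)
The order is the largest lag k for which w(n-k) appears. Here the deepest term is w(n-3), so the order is 3.

Order 3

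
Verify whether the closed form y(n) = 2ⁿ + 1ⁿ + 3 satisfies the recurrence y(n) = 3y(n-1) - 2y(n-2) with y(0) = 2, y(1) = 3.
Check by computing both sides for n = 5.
From the recurrence with y(0) = 2, y(1) = 3:
  y(0) = 2, y(1) = 3, y(2) = 5, y(3) = 9, y(4) = 17, y(5) = 33
  so the recurrence gives y(5) = 33.
From the proposed closed form y(n) = 2ⁿ + 1ⁿ + 3:
  y(5) = 36.
The recurrence gives 33 but the closed form gives 36, so the closed form does not satisfy the recurrence.

No, the closed form is incorrect.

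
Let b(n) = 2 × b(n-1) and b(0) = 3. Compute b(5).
Computing step by step:
b(0) = 3
b(1) = 2 × 3 = 6
b(2) = 2 × 6 = 12
b(3) = 2 × 12 = 24
b(4) = 2 × 24 = 48
b(5) = 2 × 48 = 96

96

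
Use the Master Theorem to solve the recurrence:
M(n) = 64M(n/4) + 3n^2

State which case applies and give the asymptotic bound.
Master Theorem template: M(n) = a·M(n/b) + f(n).
Here: a=64, b=4, f(n)=3n^2
Compute log_b(a) = log_4(64) = 3.
f(n) = 3n^2 = O(n^(3-ε)) with ε = 1. Case 1: M(n) = Θ(n^log_b(a)) = Θ(n^3).

Case 1: M(n) = Θ(n^3)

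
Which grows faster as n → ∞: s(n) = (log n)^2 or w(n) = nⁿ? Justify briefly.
Comparing growth rates:
Growth-rate hierarchy: log n ≺ any polynomial ≺ any exponential cⁿ (c>1) ≺ n! ≺ nⁿ.
super-exponential nⁿ dominates polylogarithmic (log n)^2 asymptotically.

w(n) grows faster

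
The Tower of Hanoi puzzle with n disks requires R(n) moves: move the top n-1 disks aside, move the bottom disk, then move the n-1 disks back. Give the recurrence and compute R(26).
Moving n disks = move the top n-1 disks aside (R(n-1) moves) + move the largest disk (1 move) + move the n-1 disks back on top (R(n-1) moves), so R(n) = 2R(n-1) + 1, with R(1) = 1 (a single disk takes one move).
First terms: 1, 3, 7, 15, 31, 63, … — each is one less than a power of 2. Indeed R(n) + 1 = 2(R(n-1) + 1) with R(1) + 1 = 2, so R(n) + 1 = 2ⁿ and R(n) = 2ⁿ - 1.
Hence R(26) = 2^26 - 1 = 67108864 - 1 = 67108863.

R(n) = 2R(n-1) + 1, R(1) = 1; R(26) = 67108863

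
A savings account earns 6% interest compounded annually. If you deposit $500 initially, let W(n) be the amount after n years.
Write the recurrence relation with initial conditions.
Each year the balance grows by 6%, i.e. is multiplied by 1 + 6/100 = 1.06, so W(n) = 1.06 × W(n-1). The initial deposit gives W(0) = 500.
Unrolling gives the closed form W(n) = 500 × (1.06)ⁿ.

W(n) = 1.06 × W(n-1), W(0) = 500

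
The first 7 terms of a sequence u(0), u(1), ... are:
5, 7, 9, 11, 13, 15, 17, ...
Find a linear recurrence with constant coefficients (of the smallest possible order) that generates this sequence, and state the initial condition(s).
Look for the lowest-order linear relation among consecutive terms.
Observation: consecutive differences are constant (= 2).
Check at n=2: 1·7 + 2 = 9. ✓

u(n) = u(n-1) + 2, u(0) = 5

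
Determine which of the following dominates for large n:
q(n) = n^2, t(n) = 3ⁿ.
Comparing growth rates:
Growth-rate hierarchy: log n ≺ any polynomial ≺ any exponential cⁿ (c>1) ≺ n! ≺ nⁿ.
exponential base 3 dominates polynomial degree 2 asymptotically.

t(n) grows faster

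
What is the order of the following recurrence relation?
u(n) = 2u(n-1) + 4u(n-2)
The order is the largest lag k for which u(n-k) appears. Here the deepest term is u(n-2), so the order is 2.

Order 2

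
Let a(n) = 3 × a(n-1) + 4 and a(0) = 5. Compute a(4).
Computing step by step:
a(0) = 5
a(1) = 3 × 5 + 4 = 19
a(2) = 3 × 19 + 4 = 61
a(3) = 3 × 61 + 4 = 187
a(4) = 3 × 187 + 4 = 565

565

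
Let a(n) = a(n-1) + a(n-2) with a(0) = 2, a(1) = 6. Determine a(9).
Computing the sequence terms:
2, 6, 8, 14, 22, 36, 58, 94, 152, 246

246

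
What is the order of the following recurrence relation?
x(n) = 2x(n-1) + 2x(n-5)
The order is the largest lag k for which x(n-k) appears. Here the deepest term is x(n-5), so the order is 5.

Order 5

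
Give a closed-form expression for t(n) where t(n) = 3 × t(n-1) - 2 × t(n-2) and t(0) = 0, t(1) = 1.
Recurrence: t(n) = 3 × t(n-1) - 2 × t(n-2), initial: t(0) = 0, t(1) = 1.
Characteristic equation: r² - 3r + 2 = 0, which factors as (r - 2)(r - 1) = 0, so r = 2, 1. General solution t(n) = A·2ⁿ + B·1ⁿ. From t(0) = 0: A + B = 0. From t(1) = 1: 2A + 1B = 1. Solving gives A = 1, B = -1.

t(n) = 2ⁿ - 1ⁿ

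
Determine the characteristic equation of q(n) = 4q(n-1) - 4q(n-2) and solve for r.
Substitute q(n) = rⁿ and divide through by rⁿ⁻²: r² - 4r + 4 = 0
Factor: (r - 2)² = 0, so r = 2 (double root).
General solution: q(n) = (A + Bn)·2ⁿ

Characteristic: r² - 4r + 4 = 0, Roots: r = 2 (double root)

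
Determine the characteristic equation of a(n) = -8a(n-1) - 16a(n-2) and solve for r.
Substitute a(n) = rⁿ and divide through by rⁿ⁻²: r² + 8r + 16 = 0
Factor: (r + 4)² = 0, so r = -4 (double root).
General solution: a(n) = (A + Bn)·(-4)ⁿ

Characteristic: r² + 8r + 16 = 0, Roots: r = -4 (double root)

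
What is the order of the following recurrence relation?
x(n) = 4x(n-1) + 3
The order is the largest lag k for which x(n-k) appears. Here the deepest term is x(n-1) (the 3 term is non-homogeneous and does not affect the order), so the order is 1.

Order 1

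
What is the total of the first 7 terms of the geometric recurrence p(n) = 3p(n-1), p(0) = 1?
Computing the sequence terms: 1, 3, 9, 27, 81, 243, 729
Adding these values together:

1093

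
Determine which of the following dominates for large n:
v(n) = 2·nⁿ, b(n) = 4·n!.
Comparing growth rates:
Growth-rate hierarchy: log n ≺ any polynomial ≺ any exponential cⁿ (c>1) ≺ n! ≺ nⁿ.
super-exponential nⁿ dominates factorial asymptotically.

v(n) grows faster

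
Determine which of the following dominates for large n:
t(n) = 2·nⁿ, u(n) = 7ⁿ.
Comparing growth rates:
Growth-rate hierarchy: log n ≺ any polynomial ≺ any exponential cⁿ (c>1) ≺ n! ≺ nⁿ.
super-exponential nⁿ dominates exponential base 7 asymptotically.

t(n) grows faster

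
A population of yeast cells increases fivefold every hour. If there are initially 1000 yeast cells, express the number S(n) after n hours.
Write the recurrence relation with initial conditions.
Each hour multiplies the count by 5, so the count after n hours depends only on the count after n-1 hours: S(n) = 5 × S(n-1). The starting count gives S(0) = 1000.
Unrolling n times gives the closed form S(n) = 1000 × 5ⁿ.

S(n) = 5 × S(n-1), S(0) = 1000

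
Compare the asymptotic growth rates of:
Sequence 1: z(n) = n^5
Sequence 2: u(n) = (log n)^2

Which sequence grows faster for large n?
Comparing growth rates:
Growth-rate hierarchy: log n ≺ any polynomial ≺ any exponential cⁿ (c>1) ≺ n! ≺ nⁿ.
polynomial degree 5 dominates polylogarithmic (log n)^2 asymptotically.

z(n) grows faster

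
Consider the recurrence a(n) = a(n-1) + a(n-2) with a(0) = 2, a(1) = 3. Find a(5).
Computing the sequence terms:
2, 3, 5, 8, 13, 21

21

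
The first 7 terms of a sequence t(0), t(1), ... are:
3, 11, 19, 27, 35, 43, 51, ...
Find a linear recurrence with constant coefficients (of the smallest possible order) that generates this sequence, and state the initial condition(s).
Look for the lowest-order linear relation among consecutive terms.
Observation: consecutive differences are constant (= 8).
Check at n=2: 1·11 + 8 = 19. ✓

t(n) = t(n-1) + 8, t(0) = 3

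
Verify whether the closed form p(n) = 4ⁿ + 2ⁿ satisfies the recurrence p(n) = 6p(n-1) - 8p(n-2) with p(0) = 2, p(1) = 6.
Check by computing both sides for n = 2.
From the recurrence with p(0) = 2, p(1) = 6:
  p(0) = 2, p(1) = 6, p(2) = 20
  so the recurrence gives p(2) = 20.
From the proposed closed form p(n) = 4ⁿ + 2ⁿ:
  p(2) = 20.
Both sides give 20 at n = 2, and the initial condition(s) match, so the closed form is consistent.

Yes, the closed form is correct.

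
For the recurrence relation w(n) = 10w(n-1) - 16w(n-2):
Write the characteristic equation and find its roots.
Substitute w(n) = rⁿ and divide through by rⁿ⁻²: r² - 10r + 16 = 0
Factor: (r - 2)(r - 8) = 0, so r = 2, 8.
General solution: w(n) = A·2ⁿ + B·8ⁿ

Characteristic: r² - 10r + 16 = 0, Roots: r = 2, 8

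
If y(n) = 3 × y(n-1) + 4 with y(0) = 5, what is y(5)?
Computing step by step:
y(0) = 5
y(1) = 3 × 5 + 4 = 19
y(2) = 3 × 19 + 4 = 61
y(3) = 3 × 61 + 4 = 187
y(4) = 3 × 187 + 4 = 565
y(5) = 3 × 565 + 4 = 1699

1699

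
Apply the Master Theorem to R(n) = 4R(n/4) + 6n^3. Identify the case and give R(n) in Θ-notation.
Master Theorem template: R(n) = a·R(n/b) + f(n).
Here: a=4, b=4, f(n)=6n^3
Compute log_b(a) = log_4(4) = 1.
f(n) = 6n^3 = Ω(n^(1+ε)) with ε = 2, and the regularity condition holds (a·f(n/b) = (a/b^3)·f(n) with a/b^3 = 4^-2 < 1). Case 3: R(n) = Θ(f(n)) = Θ(n^3).

Case 3: R(n) = Θ(n^3)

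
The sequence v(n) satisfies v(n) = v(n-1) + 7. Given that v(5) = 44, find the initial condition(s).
v(5) = v(0) + 5·7, so v(0) = 44 - 35 = 9.

v(0) = 9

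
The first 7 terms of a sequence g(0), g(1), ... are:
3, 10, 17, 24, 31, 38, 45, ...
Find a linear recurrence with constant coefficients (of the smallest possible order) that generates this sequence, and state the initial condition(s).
Look for the lowest-order linear relation among consecutive terms.
Observation: consecutive differences are constant (= 7).
Check at n=2: 1·10 + 7 = 17. ✓

g(n) = g(n-1) + 7, g(0) = 3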